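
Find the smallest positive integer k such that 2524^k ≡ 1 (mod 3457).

The order of 2524 must divide p − 1 = 3456 = 2^7 · 3^3.
Divisors: 1, 2, 3, 4, 6, 8, 9, 12, 16, 18, 24, 27, 32, 36, 48, 54, 64, 72, 96, 108, 128, 144, 192, 216, 288, 384, 432, 576, 864, 1152, 1728, 3456.
Check each in increasing order: 2524^1 ≡ 2524;  2524^2 ≡ 2782;  2524^3 ≡ 601;  2524^4 ≡ 2758;  2524^6 ≡ 1673;  2524^8 ≡ 1164;  2524^9 ≡ 2943;  2524^12 ≡ 2216;  2524^16 ≡ 3209;  2524^18 ≡ 1464;  2524^24 ≡ 1716;  2524^27 ≡ 1130;  2524^32 ≡ 2735;  2524^36 ≡ 3413;  2524^48 ≡ 2749;  2524^54 ≡ 1267;  2524^64 ≡ 2734;  2524^72 ≡ 1936;  2524^96 ≡ 3456;  2524^108 ≡ 1241;  2524^128 ≡ 722;  2524^144 ≡ 708;  2524^192 ≡ 1.
Smallest exponent giving 1 is 192.

192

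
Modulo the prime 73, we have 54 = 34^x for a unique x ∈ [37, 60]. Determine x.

58

Compute 34^37 mod 73 = 39, then multiply by 34 repeatedly:
  34^37=39  34^38=12  34^39=43  34^40=2  34^41=68
  34^42=49  34^43=60  34^44=69  34^45=10  34^46=48
  34^47=26  34^48=8  34^49=53  34^50=50  34^51=21
  34^52=57  34^53=40  34^54=46  34^55=31  34^56=32
  34^57=66  34^58=54
Found 54 at exponent 58.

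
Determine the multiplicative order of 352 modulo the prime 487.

162

The order of 352 must divide p − 1 = 486 = 2 · 3^5.
Divisors: 1, 2, 3, 6, 9, 18, 27, 54, 81, 162, 243, 486.
Check each in increasing order: 352^1 ≡ 352;  352^2 ≡ 206;  352^3 ≡ 436;  352^6 ≡ 166;  352^9 ≡ 300;  352^18 ≡ 392;  352^27 ≡ 233;  352^54 ≡ 232;  352^81 ≡ 486;  352^162 ≡ 1.
Smallest exponent giving 1 is 162.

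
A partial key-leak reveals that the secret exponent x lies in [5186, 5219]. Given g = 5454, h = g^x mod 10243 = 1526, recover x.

Compute 5454^5186 mod 10243 = 7380, then multiply by 5454 repeatedly:
  5454^5186=7380  5454^5187=5773  5454^5188=9203  5454^5189=2462  5454^5190=9418
  5454^5191=7370  5454^5192=2448  5454^5193=4763  5454^5194=1154  5454^5195=4714
  5454^5196=226  5454^5197=3444  5454^5198=8157  5454^5199=2929  5454^5200=5929
  5454^5201=9858  5454^5202=25  5454^5203=3191  5454^5204=857  5454^5205=3270
  5454^5206=1517  5454^5207=7617  5454^5208=7753  5454^5209=1758  5454^5210=684
  5454^5211=2084  5454^5212=6649  5454^5213=3426  5454^5214=2172  5454^5215=5180
  5454^5216=1526
Found 1526 at exponent 5216.

5216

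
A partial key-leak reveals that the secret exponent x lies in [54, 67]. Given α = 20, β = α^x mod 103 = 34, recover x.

54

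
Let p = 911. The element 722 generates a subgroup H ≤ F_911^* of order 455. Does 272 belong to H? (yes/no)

272 ∈ ⟨722⟩ iff 272^455 ≡ 1 (mod 911), since |⟨722⟩| = 455.
272^455 mod 911 = 910.
Since 910 ≠ 1, 272 does not lie in the subgroup.

no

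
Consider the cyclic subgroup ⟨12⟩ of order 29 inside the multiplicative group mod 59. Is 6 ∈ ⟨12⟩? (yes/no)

6 ∈ ⟨12⟩ iff 6^29 ≡ 1 (mod 59), since |⟨12⟩| = 29.
6^29 mod 59 = 58.
Since 58 ≠ 1, 6 does not lie in the subgroup.

no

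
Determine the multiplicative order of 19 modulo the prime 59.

The order of 19 must divide p − 1 = 58 = 2 · 29.
Divisors: 1, 2, 29, 58.
Check each in increasing order: 19^1 ≡ 19;  19^2 ≡ 7;  19^29 ≡ 1.
Smallest exponent giving 1 is 29.

29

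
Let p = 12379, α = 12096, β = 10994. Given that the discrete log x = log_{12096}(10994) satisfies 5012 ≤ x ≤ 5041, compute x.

5031

Compute 12096^5012 mod 12379 = 5644, then multiply by 12096 repeatedly:
  12096^5012=5644  12096^5013=12018  12096^5014=3131  12096^5015=5215  12096^5016=9635
  12096^5017=9054  12096^5018=171  12096^5019=1123  12096^5020=4045  12096^5021=6512
  12096^5022=1575  12096^5023=12298  12096^5024=10544  12096^5025=11766  12096^5026=173
  12096^5027=557  12096^5028=3296  12096^5029=8036  12096^5030=3548  12096^5031=10994
Found 10994 at exponent 5031.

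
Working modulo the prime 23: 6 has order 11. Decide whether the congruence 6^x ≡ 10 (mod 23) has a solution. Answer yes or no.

no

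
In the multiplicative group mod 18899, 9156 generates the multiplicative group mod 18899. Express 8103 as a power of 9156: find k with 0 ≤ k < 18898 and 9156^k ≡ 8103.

11521

Baby-step giant-step with m = ceil(sqrt(18898)) = 138.
Baby table (9156^j mod 18899 for j=0..137):
  0:1  1:9156  2:15271  3:6474  4:8680  5:3785  6:13593  7:7593
  8:10986  9:7338  10:783  11:6427  12:13025  13:4210  14:11699  15:15411
  16:3182  17:11033  18:2993  19:358  20:8321  21:5207  22:12014  23:8004
  24:13201  25:9251  26:15737  27:1996  28:43  29:15728  30:14087  31:13796
  32:14159  33:11563  34:17529  35:5216  36:18822  37:13150  38:14770  39:11775
  40:12004  41:10939  42:11683  43:1208  44:4533  45:1944  46:15305  47:15394
  48:17621  49:16012  50:6329  51:3990  52:673  53:914  54:15226  55:10232
  56:1849  57:14839  58:973  59:7359  60:4069  61:5835  62:16686  63:16399
  64:15588  65:17379  66:11443  67:14951  68:5899  69:16801  70:10995  71:14146
  72:5929  73:7996  74:15549  75:477  76:1743  77:8152  78:7561  79:1479
  80:10040  81:1504  82:12152  83:5299  84:3911  85:14410  86:4041  87:14053
  88:4876  89:5218  90:18235  91:5894  92:8819  93:10236  94:675  95:327
  96:7970  97:4281  98:310  99:3510  100:9260  101:3646  102:7142  103:1612
  104:18252  105:10354  106:3840  107:6900  108:15942  109:7975  110:12263  111:1069
  112:16981  113:14862  114:3672  115:18410  116:1779  117:16485  118:9246  119:7755
  120:1237  121:5471  122:10126  123:14061  124:2528  125:13992  126:13330  127:18637
  128:1301  129:5586  130:4722  131:12619  132:9977  133:10545  134:13928  135:13215
  136:5142  137:2743
Giant step factor: 9156^(-138) ≡ 10398 (mod 18899).
Scan 8103·10398^i mod 18899 for i = 0, 1, …:
  i=0: 8103   i=1: 3252   i=2: 3985   i=3: 9422
  i=4: 16439   i=5: 10166   i=6: 3961   i=7: 5557
  i=8: 7443   i=9: 909     …   i=82: 3413
  i=83: 14951
Match at i=83, j=67: k = 83·138 + 67 = 11521.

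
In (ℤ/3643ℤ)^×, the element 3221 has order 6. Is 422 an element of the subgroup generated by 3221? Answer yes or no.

yes

422 ∈ ⟨3221⟩ iff 422^6 ≡ 1 (mod 3643), since |⟨3221⟩| = 6.
422^6 mod 3643 = 1.
Since 1 = 1, 422 lies in the subgroup.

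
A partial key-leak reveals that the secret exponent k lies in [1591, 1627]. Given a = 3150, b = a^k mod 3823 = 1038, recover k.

1612

Compute 3150^1591 mod 3823 = 3484, then multiply by 3150 repeatedly:
  3150^1591=3484  3150^1592=2590  3150^1593=218  3150^1594=2383  3150^1595=1901
  3150^1596=1332  3150^1597=1969  3150^1598=1444  3150^1599=3053  3150^1600=2105
  3150^1601=1668  3150^1602=1398  3150^1603=3427  3150^1604=2721  3150^1605=3807
  3150^1606=3122  3150^1607=1544  3150^1608=744  3150^1609=101  3150^1610=841
  3150^1611=3634  3150^1612=1038
Found 1038 at exponent 1612.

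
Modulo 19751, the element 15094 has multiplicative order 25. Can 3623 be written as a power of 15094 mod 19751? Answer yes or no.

yes

⟨15094⟩ has order 25; its elements mod 19751 are {1, 1051, 1342, 1605, 2052, 2739, 3320, 3623, 3668, 3741, 3793, 4457, 8020, 8121, 8395, 11144, 11373, 11465, 13144, 14199, 14794, 15094, 15581, 16492, 18296}.
3623 is in this set.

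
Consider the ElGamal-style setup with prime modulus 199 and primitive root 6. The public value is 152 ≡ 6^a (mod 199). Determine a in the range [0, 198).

Baby-step giant-step with m = ceil(sqrt(198)) = 15.
Baby table (6^j mod 199 for j=0..14):
  0:1  1:6  2:36  3:17  4:102  5:15  6:90  7:142
  8:56  9:137  10:26  11:156  12:140  13:44  14:65
Giant step factor: 6^(-15) ≡ 174 (mod 199).
Scan 152·174^i mod 199 for i = 0, 1, …:
  i=0: 152   i=1: 180   i=2: 77   i=3: 65
Match at i=3, j=14: a = 3·15 + 14 = 59.

59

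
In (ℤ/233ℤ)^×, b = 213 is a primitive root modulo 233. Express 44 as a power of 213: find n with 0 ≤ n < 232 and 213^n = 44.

21

Successive powers of 213 modulo 233:
  213^0=1  213^1=213  213^2=167  213^3=155  213^4=162  213^5=22
  213^6=26  213^7=179  213^8=148  213^9=69  213^10=18  213^11=106
  213^12=210  213^13=227  213^14=120  213^15=163  213^16=2  213^17=193
  213^18=101  213^19=77  213^20=91  213^21=44
So 213^21 ≡ 44 (mod 233), giving n = 21.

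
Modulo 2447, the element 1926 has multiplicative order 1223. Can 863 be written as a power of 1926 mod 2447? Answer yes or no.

863 ∈ ⟨1926⟩ iff 863^1223 ≡ 1 (mod 2447), since |⟨1926⟩| = 1223.
863^1223 mod 2447 = 1.
Since 1 = 1, 863 lies in the subgroup.

yes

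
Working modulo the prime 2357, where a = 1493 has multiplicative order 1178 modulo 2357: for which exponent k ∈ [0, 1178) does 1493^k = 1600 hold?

1028

Baby-step giant-step with m = ceil(sqrt(1178)) = 35.
Baby table (1493^j mod 2357 for j=0..34):
  0:1  1:1493  2:1684  3:1650  4:385  5:2054  6:165  7:1217
  8:2091  9:1195  10:2243  11:1859  12:1298  13:460  14:893  15:1544
  16:46  17:325  18:2040  19:476  20:1211  21:204  22:519  23:1771
  24:1906  25:759  26:1827  27:662  28:783  29:2304  30:1009  31:314
  32:2116  33:808  34:1917
Giant step factor: 1493^(-35) ≡ 176 (mod 2357).
Scan 1600·176^i mod 2357 for i = 0, 1, …:
  i=0: 1600   i=1: 1117   i=2: 961   i=3: 1789
  i=4: 1383   i=5: 637   i=6: 1333   i=7: 1265
  i=8: 1082   i=9: 1872     …   i=28: 699
  i=29: 460
Match at i=29, j=13: k = 29·35 + 13 = 1028.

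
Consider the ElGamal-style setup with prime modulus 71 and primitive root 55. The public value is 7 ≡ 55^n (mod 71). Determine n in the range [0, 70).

19

Baby-step giant-step with m = ceil(sqrt(70)) = 9.
Baby table (55^j mod 71 for j=0..8):
  0:1  1:55  2:43  3:22  4:3  5:23  6:58  7:66
  8:9
Giant step factor: 55^(-9) ≡ 35 (mod 71).
Scan 7·35^i mod 71 for i = 0, 1, …:
  i=0: 7   i=1: 32   i=2: 55
Match at i=2, j=1: n = 2·9 + 1 = 19.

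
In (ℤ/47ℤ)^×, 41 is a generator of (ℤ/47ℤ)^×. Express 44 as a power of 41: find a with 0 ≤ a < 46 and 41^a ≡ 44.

9

Baby-step giant-step with m = ceil(sqrt(46)) = 7.
Baby table (41^j mod 47 for j=0..6):
  0:1  1:41  2:36  3:19  4:27  5:26  6:32
Giant step factor: 41^(-7) ≡ 35 (mod 47).
Scan 44·35^i mod 47 for i = 0, 1, …:
  i=0: 44   i=1: 36
Match at i=1, j=2: a = 1·7 + 2 = 9.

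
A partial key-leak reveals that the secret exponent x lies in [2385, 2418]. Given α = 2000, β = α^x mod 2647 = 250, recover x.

2401

Compute 2000^2385 mod 2647 = 1150, then multiply by 2000 repeatedly:
  2000^2385=1150  2000^2386=2404  2000^2387=1048  2000^2388=2223  2000^2389=1687
  2000^2390=1722  2000^2391=253  2000^2392=423  2000^2393=1607  2000^2394=542
  2000^2395=1377  2000^2396=1120  2000^2397=638  2000^2398=146  2000^2399=830
  2000^2400=331  2000^2401=250
Found 250 at exponent 2401.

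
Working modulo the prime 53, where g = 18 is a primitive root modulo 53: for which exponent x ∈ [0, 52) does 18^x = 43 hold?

Baby-step giant-step with m = ceil(sqrt(52)) = 8.
Baby table (18^j mod 53 for j=0..7):
  0:1  1:18  2:6  3:2  4:36  5:12  6:4  7:19
Giant step factor: 18^(-8) ≡ 42 (mod 53).
Scan 43·42^i mod 53 for i = 0, 1, …:
  i=0: 43   i=1: 4
Match at i=1, j=6: x = 1·8 + 6 = 14.

14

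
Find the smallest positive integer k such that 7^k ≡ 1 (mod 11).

10

The order of 7 must divide p − 1 = 10 = 2 · 5.
Divisors: 1, 2, 5, 10.
Check each in increasing order: 7^1 ≡ 7;  7^2 ≡ 5;  7^5 ≡ 10;  7^10 ≡ 1.
Smallest exponent giving 1 is 10.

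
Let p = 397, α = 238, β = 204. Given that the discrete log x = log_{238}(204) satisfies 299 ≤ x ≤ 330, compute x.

301

Compute 238^299 mod 397 = 336, then multiply by 238 repeatedly:
  238^299=336  238^300=171  238^301=204
Found 204 at exponent 301.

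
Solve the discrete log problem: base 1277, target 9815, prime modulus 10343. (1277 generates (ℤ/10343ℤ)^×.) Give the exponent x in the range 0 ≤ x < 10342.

580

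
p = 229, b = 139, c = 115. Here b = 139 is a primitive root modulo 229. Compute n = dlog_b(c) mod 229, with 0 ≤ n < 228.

Baby-step giant-step with m = ceil(sqrt(228)) = 16.
Baby table (139^j mod 229 for j=0..15):
  0:1  1:139  2:85  3:136  4:126  5:110  6:176  7:190
  8:75  9:120  10:192  11:124  12:61  13:6  14:147  15:52
Giant step factor: 139^(-16) ≡ 158 (mod 229).
Scan 115·158^i mod 229 for i = 0, 1, …:
  i=0: 115   i=1: 79   i=2: 116   i=3: 8
  i=4: 119   i=5: 24   i=6: 128   i=7: 72
  i=8: 155   i=9: 216   i=10: 7   i=11: 190
Match at i=11, j=7: n = 11·16 + 7 = 183.

183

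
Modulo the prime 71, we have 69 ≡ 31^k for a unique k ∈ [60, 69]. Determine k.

61

Compute 31^60 mod 71 = 32, then multiply by 31 repeatedly:
  31^60=32  31^61=69
Found 69 at exponent 61.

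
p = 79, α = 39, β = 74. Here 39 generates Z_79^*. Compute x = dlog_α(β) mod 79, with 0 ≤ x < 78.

Baby-step giant-step with m = ceil(sqrt(78)) = 9.
Baby table (39^j mod 79 for j=0..8):
  0:1  1:39  2:20  3:69  4:5  5:37  6:21  7:29
  8:25
Giant step factor: 39^(-9) ≡ 41 (mod 79).
Scan 74·41^i mod 79 for i = 0, 1, …:
  i=0: 74   i=1: 32   i=2: 48   i=3: 72
  i=4: 29
Match at i=4, j=7: x = 4·9 + 7 = 43.

43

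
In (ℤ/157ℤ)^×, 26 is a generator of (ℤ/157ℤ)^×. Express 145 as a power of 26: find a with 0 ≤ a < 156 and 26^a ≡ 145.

Baby-step giant-step with m = ceil(sqrt(156)) = 13.
Baby table (26^j mod 157 for j=0..12):
  0:1  1:26  2:48  3:149  4:106  5:87  6:64  7:94
  8:89  9:116  10:33  11:73  12:14
Giant step factor: 26^(-13) ≡ 22 (mod 157).
Scan 145·22^i mod 157 for i = 0, 1, …:
  i=0: 145   i=1: 50   i=2: 1
Match at i=2, j=0: a = 2·13 + 0 = 26.

26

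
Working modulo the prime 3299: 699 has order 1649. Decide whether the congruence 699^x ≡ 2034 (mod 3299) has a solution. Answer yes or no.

no

2034 ∈ ⟨699⟩ iff 2034^1649 ≡ 1 (mod 3299), since |⟨699⟩| = 1649.
2034^1649 mod 3299 = 3298.
Since 3298 ≠ 1, 2034 does not lie in the subgroup.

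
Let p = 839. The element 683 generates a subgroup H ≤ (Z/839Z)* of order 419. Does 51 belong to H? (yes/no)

no

51 ∈ ⟨683⟩ iff 51^419 ≡ 1 (mod 839), since |⟨683⟩| = 419.
51^419 mod 839 = 838.
Since 838 ≠ 1, 51 does not lie in the subgroup.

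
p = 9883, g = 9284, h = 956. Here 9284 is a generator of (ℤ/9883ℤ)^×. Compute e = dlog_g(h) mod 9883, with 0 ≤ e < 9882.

Baby-step giant-step with m = ceil(sqrt(9882)) = 100.
Baby table (9284^j mod 9883 for j=0..99):
  0:1  1:9284  2:3013  3:3802  4:5575  5:1029  6:6258  7:6998
  8:8473  9:4535  10:1360  11:5649  12:6118  13:1911  14:1739  15:5937
  16:1617  17:9834  18:9585  19:608  20:1479  21:3549  22:8877  23:9614
  24:3003  25:9792  26:5094  27:2541  28:9806  29:6591  30:5191  31:3736
  32:5577  33:9714  34:2401  35:4719  36:9740  37:6593  38:3993  39:9762
  40:3298  41:1098  42:4459  43:7352  44:3970  45:3773  46:3180  47:2599
  48:4713  49:3451  50:8281  51:947  52:5961  53:7007  54:3082  55:2003
  56:5929  57:6409  58:5496  59:8818  60:5423  61:3130  62:2900  63:2308
  64:1128  65:6255  66:8795  67:9317  68:3012  69:4401  70:2562  71:7110
  72:683  73:5969  74:2215  75:7420  76:2770  77:1114  78:4758  79:6145
  80:5504  81:4026  82:9761  83:3897  84:7968  85:657  86:1777  87:2941
  88:7398  89:6065  90:4009  91:178  92:2091  93:2632  94:4712  95:4050
  96:5268  97:7028  98:386  99:5978
Giant step factor: 9284^(-100) ≡ 8324 (mod 9883).
Scan 956·8324^i mod 9883 for i = 0, 1, …:
  i=0: 956   i=1: 1929   i=2: 7004   i=3: 1479
Match at i=3, j=20: e = 3·100 + 20 = 320.

320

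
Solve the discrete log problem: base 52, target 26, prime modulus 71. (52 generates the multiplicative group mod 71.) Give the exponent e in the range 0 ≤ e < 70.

5

Successive powers of 52 modulo 71:
  52^0=1  52^1=52  52^2=6  52^3=28  52^4=36  52^5=26
So 52^5 ≡ 26 (mod 71), giving e = 5.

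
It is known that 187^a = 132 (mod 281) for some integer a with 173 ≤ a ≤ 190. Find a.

178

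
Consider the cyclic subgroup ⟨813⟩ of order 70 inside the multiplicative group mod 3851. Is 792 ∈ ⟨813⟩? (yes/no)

no

792 ∈ ⟨813⟩ iff 792^70 ≡ 1 (mod 3851), since |⟨813⟩| = 70.
792^70 mod 3851 = 2710.
Since 2710 ≠ 1, 792 does not lie in the subgroup.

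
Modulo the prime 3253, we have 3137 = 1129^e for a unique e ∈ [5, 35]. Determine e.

34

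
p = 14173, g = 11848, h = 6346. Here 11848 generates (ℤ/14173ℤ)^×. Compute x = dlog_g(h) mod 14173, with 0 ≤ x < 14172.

Baby-step giant-step with m = ceil(sqrt(14172)) = 120.
Baby table (11848^j mod 14173 for j=0..119):
  0:1  1:11848  2:5712  3:13874  4:698  5:7045  6:4363  7:3893
  8:5322  9:13552  10:12352  11:10271  12:1430  13:5905  14:4512  15:11793
  16:6030  17:11520  18:2970  19:11174  20:13732  21:4869  22:3802  23:4302
  24:3988  25:11215  26:3445  27:12293  28:5716  29:4574  30:9373  31:5849
  32:7155  33:3727  34:8601  35:778  36:5294  37:7787  38:8319  39:4470
  40:10232  41:7067  42:9905  43:2000  44:12917  45:562  46:11439  47:7046
  48:2038  49:9605  50:5023  51:77  52:5224  53:461  54:5323  55:11227
  56:3891  57:9972  58:2128  59:12950  60:8875  61:1513  62:11352  63:10899
  64:1149  65:7272  66:989  67:10774  68:8314  69:1922  70:10018  71:8562
  72:6415  73:9294  74:5275  75:9443  76:13175  77:10151  78:11143  79:769
  80:12046  81:13071  82:11010  83:12361  84:3519  85:10319  86:3214  87:10794
  88:4333  89:2778  90:4038  91:8349  92:5585  93:11516  94:12270  95:2499
  96:755  97:2077  98:3968  99:1023  100:2589  101:4100  102:5929  103:5404
  104:7151  105:13027  106:14099  107:1974  108:2502  109:7953  110:5040  111:3071
  112:3117  113:9551  114:3016  115:3435  116:7197  117:5288  118:7564  119:2393
Giant step factor: 11848^(-120) ≡ 6324 (mod 14173).
Scan 6346·6324^i mod 14173 for i = 0, 1, …:
  i=0: 6346   i=1: 8341   i=2: 10751   i=3: 1443
  i=4: 12293
Match at i=4, j=27: x = 4·120 + 27 = 507.

507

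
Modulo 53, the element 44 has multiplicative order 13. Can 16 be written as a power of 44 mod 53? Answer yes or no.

yes

⟨44⟩ has order 13; its elements mod 53 are {1, 10, 13, 15, 16, 24, 28, 36, 42, 44, 46, 47, 49}.
16 is in this set.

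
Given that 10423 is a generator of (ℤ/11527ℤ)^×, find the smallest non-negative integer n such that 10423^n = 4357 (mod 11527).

7738

Baby-step giant-step with m = ceil(sqrt(11526)) = 108.
Baby table (10423^j mod 11527 for j=0..107):
  0:1  1:10423  2:8481  3:8427  4:10408  5:1987  6:8009  7:10800
  8:7245  9:1258  10:5935  11:6623  12:7853  13:10119  14:9814  15:724
  16:7594  17:7880  18:3365  19:8261  20:9240  21:435  22:3894  23:595
  24:159  25:8896  26:11347  27:2761  28:6511  29:4704  30:5461  31:11204
  32:10782  33:4063  34:9978  35:4100  36:3711  37:6668  38:4281  39:11373
  40:8638  41:8004  42:4793  43:10948  44:5231  45:3  46:8215  47:2389
  48:2227  49:8170  50:5961  51:973  52:9346  53:10208  54:3774  55:6278
  56:8342  57:505  58:7303  59:6388  60:2172  61:11255  62:586  63:10095
  64:1729  65:4666  66:1305  67:155  68:1785  69:477  70:3634  71:10987
  72:8283  73:8006  74:2585  75:4856  76:10558  77:9292  78:662  79:6880
  80:773  81:11133  82:8477  83:1316  84:11065  85:2860  86:958  87:2852
  88:9790  89:4166  90:9  91:1591  92:7167  93:6681  94:1456  95:6356
  96:2919  97:4984  98:7570  99:11322  100:7307  101:1972  102:1515  103:10382
  104:7637  105:6516  106:10711  107:1758
Giant step factor: 10423^(-108) ≡ 7360 (mod 11527).
Scan 4357·7360^i mod 11527 for i = 0, 1, …:
  i=0: 4357   i=1: 10933   i=2: 8420   i=3: 2048
  i=4: 7491   i=5: 119   i=6: 11315   i=7: 7352
  i=8: 2982   i=9: 112     …   i=70: 7421
  i=71: 3634
Match at i=71, j=70: n = 71·108 + 70 = 7738.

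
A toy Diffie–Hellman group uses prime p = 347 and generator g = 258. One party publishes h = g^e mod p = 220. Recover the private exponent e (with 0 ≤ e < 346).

Successive powers of 258 modulo 347:
  258^0=1  258^1=258  258^2=287  258^3=135  258^4=130  258^5=228
  258^6=181  258^7=200  258^8=244  258^9=145  258^10=281  258^11=322
  258^12=143  258^13=112  258^14=95  258^15=220
So 258^15 ≡ 220 (mod 347), giving e = 15.

15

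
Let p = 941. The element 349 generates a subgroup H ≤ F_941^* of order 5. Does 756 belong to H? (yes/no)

⟨349⟩ has order 5; its elements mod 941 are {1, 349, 364, 412, 756}.
756 is in this set.

yes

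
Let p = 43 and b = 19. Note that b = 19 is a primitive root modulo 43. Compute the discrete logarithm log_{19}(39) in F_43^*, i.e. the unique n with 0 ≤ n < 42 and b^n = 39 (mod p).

15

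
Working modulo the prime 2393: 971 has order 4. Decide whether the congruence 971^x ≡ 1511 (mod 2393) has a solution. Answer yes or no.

no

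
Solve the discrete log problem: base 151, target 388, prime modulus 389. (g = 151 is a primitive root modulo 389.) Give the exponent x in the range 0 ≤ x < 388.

194

Baby-step giant-step with m = ceil(sqrt(388)) = 20.
Baby table (151^j mod 389 for j=0..19):
  0:1  1:151  2:239  3:301  4:327  5:363  6:353  7:10
  8:343  9:56  10:287  11:158  12:129  13:29  14:100  15:318
  16:171  17:147  18:24  19:123
Giant step factor: 151^(-20) ≡ 55 (mod 389).
Scan 388·55^i mod 389 for i = 0, 1, …:
  i=0: 388   i=1: 334   i=2: 87   i=3: 117
  i=4: 211   i=5: 324   i=6: 315   i=7: 209
  i=8: 214   i=9: 100
Match at i=9, j=14: x = 9·20 + 14 = 194.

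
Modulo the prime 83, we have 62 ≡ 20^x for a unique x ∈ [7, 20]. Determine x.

7

Compute 20^7 mod 83 = 62, then multiply by 20 repeatedly:
  20^7=62
Found 62 at exponent 7.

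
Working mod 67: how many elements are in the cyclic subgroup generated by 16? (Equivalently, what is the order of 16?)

The order of 16 must divide p − 1 = 66 = 2 · 3 · 11.
Divisors: 1, 2, 3, 6, 11, 22, 33, 66.
Check each in increasing order: 16^1 ≡ 16;  16^2 ≡ 55;  16^3 ≡ 9;  16^6 ≡ 14;  16^11 ≡ 29;  16^22 ≡ 37;  16^33 ≡ 1.
Smallest exponent giving 1 is 33.

33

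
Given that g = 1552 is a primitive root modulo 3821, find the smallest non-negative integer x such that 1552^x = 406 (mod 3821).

344

Baby-step giant-step with m = ceil(sqrt(3820)) = 62.
Baby table (1552^j mod 3821 for j=0..61):
  0:1  1:1552  2:1474  3:2690  4:2348  5:2683  6:2947  7:7
  8:3222  9:2676  10:3546  11:1152  12:3497  13:1524  14:49  15:3449
  16:3448  17:1896  18:422  19:1553  20:3026  21:343  22:1217  23:1210
  24:1809  25:2954  26:3229  27:2077  28:2401  29:877  30:828  31:1200
  32:1573  33:3498  34:3076  35:1523  36:2318  37:1975  38:758  39:3369
  40:1560  41:2427  42:3019  43:942  44:2362  45:1485  46:657  47:3278
  48:1705  49:2028  50:2773  51:1250  52:2753  53:778  54:20  55:472
  56:2733  57:306  58:1108  59:166  60:1625  61:140
Giant step factor: 1552^(-62) ≡ 2705 (mod 3821).
Scan 406·2705^i mod 3821 for i = 0, 1, …:
  i=0: 406   i=1: 1603   i=2: 3101   i=3: 1110
  i=4: 3065   i=5: 3076
Match at i=5, j=34: x = 5·62 + 34 = 344.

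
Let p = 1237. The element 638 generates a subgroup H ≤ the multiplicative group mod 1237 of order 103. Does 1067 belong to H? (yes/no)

no

1067 ∈ ⟨638⟩ iff 1067^103 ≡ 1 (mod 1237), since |⟨638⟩| = 103.
1067^103 mod 1237 = 300.
Since 300 ≠ 1, 1067 does not lie in the subgroup.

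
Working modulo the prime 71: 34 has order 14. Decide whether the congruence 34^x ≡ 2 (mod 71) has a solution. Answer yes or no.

⟨34⟩ has order 14; its elements mod 71 are {1, 20, 23, 26, 30, 32, 34, 37, 39, 41, 45, 48, 51, 70}.
2 is not in this set.

no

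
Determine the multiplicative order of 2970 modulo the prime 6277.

6276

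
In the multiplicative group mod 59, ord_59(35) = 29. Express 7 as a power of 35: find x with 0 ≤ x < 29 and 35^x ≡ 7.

8

Successive powers of 35 modulo 59:
  35^0=1  35^1=35  35^2=45  35^3=41  35^4=19  35^5=16
  35^6=29  35^7=12  35^8=7
So 35^8 ≡ 7 (mod 59), giving x = 8.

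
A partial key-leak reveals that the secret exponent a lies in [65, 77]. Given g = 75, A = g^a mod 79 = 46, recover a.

Compute 75^65 mod 79 = 24, then multiply by 75 repeatedly:
  75^65=24  75^66=62  75^67=68  75^68=44  75^69=61
  75^70=72  75^71=28  75^72=46
Found 46 at exponent 72.

72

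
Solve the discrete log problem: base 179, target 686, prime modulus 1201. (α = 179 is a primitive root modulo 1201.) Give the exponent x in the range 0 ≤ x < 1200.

374

Baby-step giant-step with m = ceil(sqrt(1200)) = 35.
Baby table (179^j mod 1201 for j=0..34):
  0:1  1:179  2:815  3:564  4:72  5:878  6:1032  7:975
  8:380  9:764  10:1043  11:542  12:938  13:963  14:634  15:592
  16:280  17:879  18:10  19:589  20:944  21:836  22:720  23:373
  24:712  25:142  26:197  27:434  28:822  29:616  30:973  31:22
  32:335  33:1116  34:398
Giant step factor: 179^(-35) ≡ 254 (mod 1201).
Scan 686·254^i mod 1201 for i = 0, 1, …:
  i=0: 686   i=1: 99   i=2: 1126   i=3: 166
  i=4: 129   i=5: 339   i=6: 835   i=7: 714
  i=8: 5   i=9: 69   i=10: 712
Match at i=10, j=24: x = 10·35 + 24 = 374.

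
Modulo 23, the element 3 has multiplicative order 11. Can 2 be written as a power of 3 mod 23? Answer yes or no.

⟨3⟩ has order 11; its elements mod 23 are {1, 2, 3, 4, 6, 8, 9, 12, 13, 16, 18}.
2 is in this set.

yes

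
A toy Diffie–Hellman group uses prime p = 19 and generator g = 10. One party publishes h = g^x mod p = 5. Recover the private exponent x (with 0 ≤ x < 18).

Successive powers of 10 modulo 19:
  10^0=1  10^1=10  10^2=5
So 10^2 ≡ 5 (mod 19), giving x = 2.

2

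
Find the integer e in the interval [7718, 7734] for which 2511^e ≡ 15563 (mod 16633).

7727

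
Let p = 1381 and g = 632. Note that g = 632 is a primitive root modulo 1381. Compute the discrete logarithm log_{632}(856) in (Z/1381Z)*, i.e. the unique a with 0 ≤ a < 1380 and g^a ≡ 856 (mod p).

374

Baby-step giant-step with m = ceil(sqrt(1380)) = 38.
Baby table (632^j mod 1381 for j=0..37):
  0:1  1:632  2:315  3:216  4:1174  5:371  6:1083  7:861
  8:38  9:539  10:922  11:1303  12:420  13:288  14:1105  15:955
  16:63  17:1148  18:511  19:1179  20:769  21:1277  22:560  23:384
  24:1013  25:813  26:84  27:610  28:221  29:191  30:565  31:782
  32:1207  33:512  34:430  35:1084  36:112  37:353
Giant step factor: 632^(-38) ≡ 364 (mod 1381).
Scan 856·364^i mod 1381 for i = 0, 1, …:
  i=0: 856   i=1: 859   i=2: 570   i=3: 330
  i=4: 1354   i=5: 1220   i=6: 779   i=7: 451
  i=8: 1206   i=9: 1207
Match at i=9, j=32: a = 9·38 + 32 = 374.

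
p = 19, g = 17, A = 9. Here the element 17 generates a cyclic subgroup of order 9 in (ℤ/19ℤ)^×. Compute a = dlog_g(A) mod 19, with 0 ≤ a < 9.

8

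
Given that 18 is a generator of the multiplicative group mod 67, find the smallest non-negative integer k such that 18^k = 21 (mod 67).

20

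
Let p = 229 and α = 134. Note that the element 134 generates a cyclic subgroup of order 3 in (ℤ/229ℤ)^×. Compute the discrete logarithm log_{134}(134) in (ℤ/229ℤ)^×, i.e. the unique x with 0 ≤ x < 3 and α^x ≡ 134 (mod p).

Successive powers of 134 modulo 229:
  134^0=1  134^1=134
So 134^1 ≡ 134 (mod 229), giving x = 1.

1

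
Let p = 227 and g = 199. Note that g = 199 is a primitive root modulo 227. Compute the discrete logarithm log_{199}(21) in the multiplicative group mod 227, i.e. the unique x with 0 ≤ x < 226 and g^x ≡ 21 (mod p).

Baby-step giant-step with m = ceil(sqrt(226)) = 16.
Baby table (199^j mod 227 for j=0..15):
  0:1  1:199  2:103  3:67  4:167  5:91  6:176  7:66
  8:195  9:215  10:109  11:126  12:104  13:39  14:43  15:158
Giant step factor: 199^(-16) ≡ 182 (mod 227).
Scan 21·182^i mod 227 for i = 0, 1, …:
  i=0: 21   i=1: 190   i=2: 76   i=3: 212
  i=4: 221   i=5: 43
Match at i=5, j=14: x = 5·16 + 14 = 94.

94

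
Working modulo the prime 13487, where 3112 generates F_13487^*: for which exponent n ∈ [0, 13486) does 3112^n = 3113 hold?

5537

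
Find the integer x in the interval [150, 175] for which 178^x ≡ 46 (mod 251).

151

Compute 178^150 mod 251 = 20, then multiply by 178 repeatedly:
  178^150=20  178^151=46
Found 46 at exponent 151.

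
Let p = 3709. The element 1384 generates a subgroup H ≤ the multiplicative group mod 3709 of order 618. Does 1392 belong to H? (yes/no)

1392 ∈ ⟨1384⟩ iff 1392^618 ≡ 1 (mod 3709), since |⟨1384⟩| = 618.
1392^618 mod 3709 = 3211.
Since 3211 ≠ 1, 1392 does not lie in the subgroup.

no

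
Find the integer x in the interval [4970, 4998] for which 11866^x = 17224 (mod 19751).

4984

Compute 11866^4970 mod 19751 = 12613, then multiply by 11866 repeatedly:
  11866^4970=12613  11866^4971=12531  11866^4972=7318  11866^4973=9992  11866^4974=19570
  11866^4975=5113  11866^4976=15537  11866^4977=6208  11866^4978=12649  11866^4979=5185
  11866^4980=845  11866^4981=13013  11866^4982=18691  11866^4983=3427  11866^4984=17224
Found 17224 at exponent 4984.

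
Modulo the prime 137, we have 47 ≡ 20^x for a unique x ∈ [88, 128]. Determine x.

109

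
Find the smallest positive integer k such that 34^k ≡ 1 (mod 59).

The order of 34 must divide p − 1 = 58 = 2 · 29.
Divisors: 1, 2, 29, 58.
Check each in increasing order: 34^1 ≡ 34;  34^2 ≡ 35;  34^29 ≡ 58;  34^58 ≡ 1.
Smallest exponent giving 1 is 58.

58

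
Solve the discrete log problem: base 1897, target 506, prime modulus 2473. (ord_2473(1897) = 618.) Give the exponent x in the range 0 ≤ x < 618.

19

Baby-step giant-step with m = ceil(sqrt(618)) = 25.
Baby table (1897^j mod 2473 for j=0..24):
  0:1  1:1897  2:394  3:572  4:1910  5:325  6:748  7:1927
  8:425  9:27  10:1759  11:746  12:606  13:2110  14:1356  15:412
  16:96  17:1583  18:729  19:506  20:358  21:1524  22:91  23:1990
  24:1232
Giant step factor: 1897^(-25) ≡ 1808 (mod 2473).
Scan 506·1808^i mod 2473 for i = 0, 1, …:
  i=0: 506
Match at i=0, j=19: x = 0·25 + 19 = 19.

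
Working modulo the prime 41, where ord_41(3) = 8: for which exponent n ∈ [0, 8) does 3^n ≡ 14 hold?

Successive powers of 3 modulo 41:
  3^0=1  3^1=3  3^2=9  3^3=27  3^4=40  3^5=38
  3^6=32  3^7=14
So 3^7 ≡ 14 (mod 41), giving n = 7.

7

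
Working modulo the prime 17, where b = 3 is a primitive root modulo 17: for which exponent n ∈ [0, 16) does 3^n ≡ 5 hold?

5

Successive powers of 3 modulo 17:
  3^0=1  3^1=3  3^2=9  3^3=10  3^4=13  3^5=5
So 3^5 ≡ 5 (mod 17), giving n = 5.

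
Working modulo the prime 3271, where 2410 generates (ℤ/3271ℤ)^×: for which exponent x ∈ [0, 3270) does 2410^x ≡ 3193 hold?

Baby-step giant-step with m = ceil(sqrt(3270)) = 58.
Baby table (2410^j mod 3271 for j=0..57):
  0:1  1:2410  2:2075  3:2662  4:989  5:2202  6:1258  7:2834
  8:92  9:2563  10:1182  11:2850  12:2671  13:3053  14:1251  15:2319
  16:1922  17:284  18:801  19:520  20:407  21:2841  22:607  23:733
  24:190  25:3231  26:1730  27:2046  28:1463  29:2963  30:237  31:2016
  32:1125  33:2862  34:2152  35:1785  36:485  37:1103  38:2178  39:2296
  40:2099  41:1624  42:1724  43:670  44:2097  45:75  46:845  47:1888
  48:119  49:2213  50:1600  51:2762  52:3206  53:358  54:2507  55:333
  56:1135  57:794
Giant step factor: 2410^(-58) ≡ 2617 (mod 3271).
Scan 3193·2617^i mod 3271 for i = 0, 1, …:
  i=0: 3193   i=1: 1947   i=2: 2352   i=3: 2433
  i=4: 1795   i=5: 359   i=6: 726   i=7: 2762
Match at i=7, j=51: x = 7·58 + 51 = 457.

457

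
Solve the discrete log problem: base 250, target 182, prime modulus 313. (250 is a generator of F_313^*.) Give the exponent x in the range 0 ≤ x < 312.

Baby-step giant-step with m = ceil(sqrt(312)) = 18.
Baby table (250^j mod 313 for j=0..17):
  0:1  1:250  2:213  3:40  4:297  5:69  6:35  7:299
  8:256  9:148  10:66  11:224  12:286  13:136  14:196  15:172
  16:119  17:15
Giant step factor: 250^(-18) ≡ 52 (mod 313).
Scan 182·52^i mod 313 for i = 0, 1, …:
  i=0: 182   i=1: 74   i=2: 92   i=3: 89
  i=4: 246   i=5: 272   i=6: 59   i=7: 251
  i=8: 219   i=9: 120   i=10: 293   i=11: 212
  i=12: 69
Match at i=12, j=5: x = 12·18 + 5 = 221.

221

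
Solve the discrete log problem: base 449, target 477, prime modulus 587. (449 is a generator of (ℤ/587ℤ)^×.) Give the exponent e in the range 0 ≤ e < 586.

Baby-step giant-step with m = ceil(sqrt(586)) = 25.
Baby table (449^j mod 587 for j=0..24):
  0:1  1:449  2:260  3:514  4:95  5:391  6:46  7:109
  8:220  9:164  10:261  11:376  12:355  13:318  14:141  15:500
  16:266  17:273  18:481  19:540  20:29  21:107  22:496  23:231
  24:407
Giant step factor: 449^(-25) ≡ 344 (mod 587).
Scan 477·344^i mod 587 for i = 0, 1, …:
  i=0: 477   i=1: 315   i=2: 352   i=3: 166
  i=4: 165   i=5: 408   i=6: 59   i=7: 338
  i=8: 46
Match at i=8, j=6: e = 8·25 + 6 = 206.

206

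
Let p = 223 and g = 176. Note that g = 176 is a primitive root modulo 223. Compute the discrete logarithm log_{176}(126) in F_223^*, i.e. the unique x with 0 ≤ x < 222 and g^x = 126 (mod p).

70

Baby-step giant-step with m = ceil(sqrt(222)) = 15.
Baby table (176^j mod 223 for j=0..14):
  0:1  1:176  2:202  3:95  4:218  5:12  6:105  7:194
  8:25  9:163  10:144  11:145  12:98  13:77  14:172
Giant step factor: 176^(-15) ≡ 219 (mod 223).
Scan 126·219^i mod 223 for i = 0, 1, …:
  i=0: 126   i=1: 165   i=2: 9   i=3: 187
  i=4: 144
Match at i=4, j=10: x = 4·15 + 10 = 70.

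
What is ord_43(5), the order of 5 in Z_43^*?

The order of 5 must divide p − 1 = 42 = 2 · 3 · 7.
Divisors: 1, 2, 3, 6, 7, 14, 21, 42.
Check each in increasing order: 5^1 ≡ 5;  5^2 ≡ 25;  5^3 ≡ 39;  5^6 ≡ 16;  5^7 ≡ 37;  5^14 ≡ 36;  5^21 ≡ 42;  5^42 ≡ 1.
Smallest exponent giving 1 is 42.

42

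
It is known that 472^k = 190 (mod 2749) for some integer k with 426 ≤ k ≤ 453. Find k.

434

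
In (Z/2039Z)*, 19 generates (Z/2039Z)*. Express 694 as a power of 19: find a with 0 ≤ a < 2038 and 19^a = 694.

1440

Baby-step giant-step with m = ceil(sqrt(2038)) = 46.
Baby table (19^j mod 2039 for j=0..45):
  0:1  1:19  2:361  3:742  4:1864  5:753  6:34  7:646
  8:40  9:760  10:167  11:1134  12:1156  13:1574  14:1360  15:1372
  16:1600  17:1854  18:563  19:502  20:1382  21:1790  22:1386  23:1866
  24:791  25:756  26:91  27:1729  28:227  29:235  30:387  31:1236
  32:1055  33:1694  34:1601  35:1873  36:924  37:1244  38:1207  39:504
  40:1420  41:473  42:831  43:1516  44:258  45:824
Giant step factor: 19^(-46) ≡ 718 (mod 2039).
Scan 694·718^i mod 2039 for i = 0, 1, …:
  i=0: 694   i=1: 776   i=2: 521   i=3: 941
  i=4: 729   i=5: 1438   i=6: 750   i=7: 204
  i=8: 1703   i=9: 1393     …   i=30: 922
  i=31: 1360
Match at i=31, j=14: a = 31·46 + 14 = 1440.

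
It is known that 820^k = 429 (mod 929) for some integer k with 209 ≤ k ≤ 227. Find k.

Compute 820^209 mod 929 = 224, then multiply by 820 repeatedly:
  820^209=224  820^210=667  820^211=688  820^212=257  820^213=786
  820^214=723  820^215=158  820^216=429
Found 429 at exponent 216.

216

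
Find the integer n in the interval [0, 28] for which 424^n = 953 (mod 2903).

Compute 424^0 mod 2903 = 1, then multiply by 424 repeatedly:
  424^0=1  424^1=424  424^2=2693  424^3=953
Found 953 at exponent 3.

3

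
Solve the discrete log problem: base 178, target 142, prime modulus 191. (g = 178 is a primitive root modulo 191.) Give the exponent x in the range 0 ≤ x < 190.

171

Baby-step giant-step with m = ceil(sqrt(190)) = 14.
Baby table (178^j mod 191 for j=0..13):
  0:1  1:178  2:169  3:95  4:102  5:11  6:48  7:140
  8:90  9:167  10:121  11:146  12:12  13:35
Giant step factor: 178^(-14) ≡ 34 (mod 191).
Scan 142·34^i mod 191 for i = 0, 1, …:
  i=0: 142   i=1: 53   i=2: 83   i=3: 148
  i=4: 66   i=5: 143   i=6: 87   i=7: 93
  i=8: 106   i=9: 166   i=10: 105   i=11: 132
  i=12: 95
Match at i=12, j=3: x = 12·14 + 3 = 171.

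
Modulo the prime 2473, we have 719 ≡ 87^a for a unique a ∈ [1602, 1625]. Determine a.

1611

Compute 87^1602 mod 2473 = 274, then multiply by 87 repeatedly:
  87^1602=274  87^1603=1581  87^1604=1532  87^1605=2215  87^1606=2284
  87^1607=868  87^1608=1326  87^1609=1604  87^1610=1060  87^1611=719
Found 719 at exponent 1611.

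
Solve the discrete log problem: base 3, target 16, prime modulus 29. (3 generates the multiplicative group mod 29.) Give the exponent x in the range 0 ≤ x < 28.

12

Successive powers of 3 modulo 29:
  3^0=1  3^1=3  3^2=9  3^3=27  3^4=23  3^5=11
  3^6=4  3^7=12  3^8=7  3^9=21  3^10=5  3^11=15
  3^12=16
So 3^12 ≡ 16 (mod 29), giving x = 12.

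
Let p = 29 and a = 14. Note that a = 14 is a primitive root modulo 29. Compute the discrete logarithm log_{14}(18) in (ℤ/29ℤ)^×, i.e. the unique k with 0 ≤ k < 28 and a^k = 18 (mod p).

3

Successive powers of 14 modulo 29:
  14^0=1  14^1=14  14^2=22  14^3=18
So 14^3 ≡ 18 (mod 29), giving k = 3.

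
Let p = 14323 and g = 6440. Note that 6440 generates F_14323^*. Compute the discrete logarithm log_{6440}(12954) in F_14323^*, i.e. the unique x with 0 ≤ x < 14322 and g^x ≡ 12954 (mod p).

Baby-step giant-step with m = ceil(sqrt(14322)) = 120.
Baby table (6440^j mod 14323 for j=0..119):
  0:1  1:6440  2:8515  3:8156  4:2199  5:10436  6:4324  7:2648
  8:8750  9:3318  10:12327  11:7814  12:5461  13:5875  14:7957  15:9709
  16:6065  17:14102  18:9060  19:8821  20:2222  21:1003  22:13970  23:4037
  24:2035  25:14178  26:11518  27:11426  28:6189  29:10574  30:5018  31:3232
  32:2761  33:5997  34:5872  35:2960  36:12810  37:10243  38:7505  39:6398
  40:10172  41:8601  42:3399  43:4016  44:10025  45:7239  46:12118  47:8216
  48:1878  49:5708  50:6702  51:5681  52:4698  53:4944  54:13654  55:2863
  56:4019  57:699  58:4138  59:7940  60:490  61:4540  62:4357  63:323
  64:3285  65:329  66:13279  67:8450  68:4923  69:7321  70:10247  71:4619
  72:11812  73:14150  74:3074  75:2174  76:6989  77:6294  78:13593  79:11067
  80:232  81:4488  82:13229  83:1556  84:8863  85:565  86:558  87:12770
  88:10457  89:10657  90:9587  91:8150  92:6528  93:2315  94:12680  95:3777
  96:3426  97:6020  98:10762  99:12606  100:14199  101:3528  102:4042  103:5589
  104:13784  105:9329  106:8098  107:1077  108:3548  109:3935  110:4013  111:5028
  112:10340  113:1973  114:1619  115:13539  116:7059  117:13081  118:8077  119:9067
Giant step factor: 6440^(-120) ≡ 1170 (mod 14323).
Scan 12954·1170^i mod 14323 for i = 0, 1, …:
  i=0: 12954   i=1: 2446   i=2: 11543   i=3: 13044
  i=4: 7485   i=5: 6097   i=6: 636   i=7: 13647
  i=8: 11168   i=9: 3984     …   i=31: 8358
  i=32: 10574
Match at i=32, j=29: x = 32·120 + 29 = 3869.

3869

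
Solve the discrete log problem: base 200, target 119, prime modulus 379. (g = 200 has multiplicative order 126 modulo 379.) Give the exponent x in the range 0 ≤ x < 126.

36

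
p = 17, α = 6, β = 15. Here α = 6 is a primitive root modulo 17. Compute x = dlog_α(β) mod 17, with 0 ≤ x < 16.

10

Successive powers of 6 modulo 17:
  6^0=1  6^1=6  6^2=2  6^3=12  6^4=4  6^5=7
  6^6=8  6^7=14  6^8=16  6^9=11  6^10=15
So 6^10 ≡ 15 (mod 17), giving x = 10.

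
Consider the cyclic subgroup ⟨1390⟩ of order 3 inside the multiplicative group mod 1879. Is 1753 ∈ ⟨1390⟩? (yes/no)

no

1753 ∈ ⟨1390⟩ iff 1753^3 ≡ 1 (mod 1879), since |⟨1390⟩| = 3.
1753^3 mod 1879 = 759.
Since 759 ≠ 1, 1753 does not lie in the subgroup.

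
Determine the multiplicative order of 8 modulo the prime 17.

The order of 8 must divide p − 1 = 16 = 2^4.
Divisors: 1, 2, 4, 8, 16.
Check each in increasing order: 8^1 ≡ 8;  8^2 ≡ 13;  8^4 ≡ 16;  8^8 ≡ 1.
Smallest exponent giving 1 is 8.

8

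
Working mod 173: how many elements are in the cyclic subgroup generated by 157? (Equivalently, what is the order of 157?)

86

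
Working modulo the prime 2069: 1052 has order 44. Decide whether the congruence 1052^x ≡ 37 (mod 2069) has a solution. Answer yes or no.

37 ∈ ⟨1052⟩ iff 37^44 ≡ 1 (mod 2069), since |⟨1052⟩| = 44.
37^44 mod 2069 = 1.
Since 1 = 1, 37 lies in the subgroup.

yes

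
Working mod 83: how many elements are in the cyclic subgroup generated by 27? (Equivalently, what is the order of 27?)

41

The order of 27 must divide p − 1 = 82 = 2 · 41.
Divisors: 1, 2, 41, 82.
Check each in increasing order: 27^1 ≡ 27;  27^2 ≡ 65;  27^41 ≡ 1.
Smallest exponent giving 1 is 41.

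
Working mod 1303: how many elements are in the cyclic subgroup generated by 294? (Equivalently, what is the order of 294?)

434

The order of 294 must divide p − 1 = 1302 = 2 · 3 · 7 · 31.
Divisors: 1, 2, 3, 6, 7, 14, 21, 31, 42, 62, 93, 186, 217, 434, 651, 1302.
Check each in increasing order: 294^1 ≡ 294;  294^2 ≡ 438;  294^3 ≡ 1078;  294^6 ≡ 1111;  294^7 ≡ 884;  294^14 ≡ 959;  294^21 ≡ 806;  294^31 ≡ 1205;  294^42 ≡ 742;  294^62 ≡ 483;  294^93 ≡ 877;  294^186 ≡ 359;  294^217 ≡ 1302;  294^434 ≡ 1.
Smallest exponent giving 1 is 434.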